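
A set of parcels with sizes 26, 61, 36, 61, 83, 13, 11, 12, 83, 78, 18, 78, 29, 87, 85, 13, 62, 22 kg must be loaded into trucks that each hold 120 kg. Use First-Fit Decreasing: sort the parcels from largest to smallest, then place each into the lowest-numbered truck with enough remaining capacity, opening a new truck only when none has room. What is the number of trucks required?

Sorted descending: 87, 85, 83, 83, 78, 78, 62, 61, 61, 36, 29, 26, 22, 18, 13, 13, 12, 11.
87 kg → truck 1 (remaining 33 kg)
85 kg → truck 2 (remaining 35 kg)
83 kg → truck 3 (remaining 37 kg)
83 kg → truck 4 (remaining 37 kg)
78 kg → truck 5 (remaining 42 kg)
78 kg → truck 6 (remaining 42 kg)
62 kg → truck 7 (remaining 58 kg)
61 kg → truck 8 (remaining 59 kg)
61 kg → truck 9 (remaining 59 kg)
36 kg → truck 3 (remaining 1 kg)
29 kg → truck 1 (remaining 4 kg)
26 kg → truck 2 (remaining 9 kg)
22 kg → truck 4 (remaining 15 kg)
18 kg → truck 5 (remaining 24 kg)
13 kg → truck 4 (remaining 2 kg)
13 kg → truck 5 (remaining 11 kg)
12 kg → truck 6 (remaining 30 kg)
11 kg → truck 5 (remaining 0 kg)

9 trucks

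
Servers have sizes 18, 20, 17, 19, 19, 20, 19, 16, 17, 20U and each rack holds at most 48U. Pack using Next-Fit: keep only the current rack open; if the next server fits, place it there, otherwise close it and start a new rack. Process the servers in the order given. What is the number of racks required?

5 racks

rack 1: place 18U, 30U left
rack 1: place 20U, 10U left
rack 2: place 17U, 31U left
rack 2: place 19U, 12U left
rack 3: place 19U, 29U left
rack 3: place 20U, 9U left
rack 4: place 19U, 29U left
rack 4: place 16U, 13U left
rack 5: place 17U, 31U left
rack 5: place 20U, 11U left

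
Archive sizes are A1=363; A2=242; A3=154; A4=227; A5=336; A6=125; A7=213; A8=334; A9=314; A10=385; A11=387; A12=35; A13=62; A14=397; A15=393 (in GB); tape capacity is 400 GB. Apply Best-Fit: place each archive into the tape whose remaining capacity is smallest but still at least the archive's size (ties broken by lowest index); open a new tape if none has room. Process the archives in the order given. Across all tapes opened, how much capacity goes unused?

Put A1 (363 GB) in tape 1; 37 GB remain.
Put A2 (242 GB) in tape 2; 158 GB remain.
Put A3 (154 GB) in tape 2; 4 GB remain.
Put A4 (227 GB) in tape 3; 173 GB remain.
Put A5 (336 GB) in tape 4; 64 GB remain.
Put A6 (125 GB) in tape 3; 48 GB remain.
Put A7 (213 GB) in tape 5; 187 GB remain.
Put A8 (334 GB) in tape 6; 66 GB remain.
Put A9 (314 GB) in tape 7; 86 GB remain.
Put A10 (385 GB) in tape 8; 15 GB remain.
Put A11 (387 GB) in tape 9; 13 GB remain.
Put A12 (35 GB) in tape 1; 2 GB remain.
Put A13 (62 GB) in tape 4; 2 GB remain.
Put A14 (397 GB) in tape 10; 3 GB remain.
Put A15 (393 GB) in tape 11; 7 GB remain.
11 tapes × 400 GB = 4400 GB; used 3967 GB; unused 433 GB.

433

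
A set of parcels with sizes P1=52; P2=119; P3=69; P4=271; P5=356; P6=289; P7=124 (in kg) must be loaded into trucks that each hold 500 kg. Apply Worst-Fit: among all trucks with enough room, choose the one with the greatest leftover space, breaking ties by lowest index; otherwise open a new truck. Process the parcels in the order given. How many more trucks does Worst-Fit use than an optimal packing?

Worst-Fit: [52,119,69,124] [271] [356] [289] → 4 trucks.
Total size 1280 kg; any packing needs at least ⌈1280/500⌉ = 3 trucks.
An optimal packing achieves that bound: [356,124] [289,119,69] [271,52] → 3 trucks.
Excess: 4 − 3 = 1.

1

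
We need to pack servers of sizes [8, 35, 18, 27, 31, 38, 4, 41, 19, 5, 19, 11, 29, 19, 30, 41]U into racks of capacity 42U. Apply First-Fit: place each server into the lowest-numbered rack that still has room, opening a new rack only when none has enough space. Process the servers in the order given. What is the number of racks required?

8U → rack 1 (remaining 34U)
35U → rack 2 (remaining 7U)
18U → rack 1 (remaining 16U)
27U → rack 3 (remaining 15U)
31U → rack 4 (remaining 11U)
38U → rack 5 (remaining 4U)
4U → rack 1 (remaining 12U)
41U → rack 6 (remaining 1U)
19U → rack 7 (remaining 23U)
5U → rack 1 (remaining 7U)
19U → rack 7 (remaining 4U)
11U → rack 3 (remaining 4U)
29U → rack 8 (remaining 13U)
19U → rack 9 (remaining 23U)
30U → rack 10 (remaining 12U)
41U → rack 11 (remaining 1U)

11 racks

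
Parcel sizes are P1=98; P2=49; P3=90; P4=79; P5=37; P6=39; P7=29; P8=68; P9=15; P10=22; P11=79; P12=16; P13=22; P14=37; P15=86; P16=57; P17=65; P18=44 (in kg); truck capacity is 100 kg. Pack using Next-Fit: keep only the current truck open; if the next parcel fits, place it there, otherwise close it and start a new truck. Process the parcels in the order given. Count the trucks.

13

P1 (98 kg) → truck 1 (remaining 2 kg)
P2 (49 kg) → truck 2 (remaining 51 kg)
P3 (90 kg) → truck 3 (remaining 10 kg)
P4 (79 kg) → truck 4 (remaining 21 kg)
P5 (37 kg) → truck 5 (remaining 63 kg)
P6 (39 kg) → truck 5 (remaining 24 kg)
P7 (29 kg) → truck 6 (remaining 71 kg)
P8 (68 kg) → truck 6 (remaining 3 kg)
P9 (15 kg) → truck 7 (remaining 85 kg)
P10 (22 kg) → truck 7 (remaining 63 kg)
P11 (79 kg) → truck 8 (remaining 21 kg)
P12 (16 kg) → truck 8 (remaining 5 kg)
P13 (22 kg) → truck 9 (remaining 78 kg)
P14 (37 kg) → truck 9 (remaining 41 kg)
P15 (86 kg) → truck 10 (remaining 14 kg)
P16 (57 kg) → truck 11 (remaining 43 kg)
P17 (65 kg) → truck 12 (remaining 35 kg)
P18 (44 kg) → truck 13 (remaining 56 kg)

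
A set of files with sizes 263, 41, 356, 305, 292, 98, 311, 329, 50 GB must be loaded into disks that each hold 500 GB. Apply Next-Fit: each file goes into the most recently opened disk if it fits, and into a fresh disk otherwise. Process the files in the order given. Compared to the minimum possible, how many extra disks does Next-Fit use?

Next-Fit: [263,41] [356] [305] [292,98] [311] [329,50] → 6 disks.
6 files exceed 250 GB (half the capacity), and no two of those can share a disk, so at least 6 disks are needed.
So 6 is already optimal.

0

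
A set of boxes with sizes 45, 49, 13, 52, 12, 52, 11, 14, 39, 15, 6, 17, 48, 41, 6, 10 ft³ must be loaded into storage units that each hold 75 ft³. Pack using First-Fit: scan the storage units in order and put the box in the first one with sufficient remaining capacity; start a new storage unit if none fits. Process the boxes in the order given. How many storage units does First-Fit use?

7 storage units

45 ft³ → storage unit 1 (remaining 30 ft³)
49 ft³ → storage unit 2 (remaining 26 ft³)
13 ft³ → storage unit 1 (remaining 17 ft³)
52 ft³ → storage unit 3 (remaining 23 ft³)
12 ft³ → storage unit 1 (remaining 5 ft³)
52 ft³ → storage unit 4 (remaining 23 ft³)
11 ft³ → storage unit 2 (remaining 15 ft³)
14 ft³ → storage unit 2 (remaining 1 ft³)
39 ft³ → storage unit 5 (remaining 36 ft³)
15 ft³ → storage unit 3 (remaining 8 ft³)
6 ft³ → storage unit 3 (remaining 2 ft³)
17 ft³ → storage unit 4 (remaining 6 ft³)
48 ft³ → storage unit 6 (remaining 27 ft³)
41 ft³ → storage unit 7 (remaining 34 ft³)
6 ft³ → storage unit 4 (remaining 0 ft³)
10 ft³ → storage unit 5 (remaining 26 ft³)
Final storage units: [45,13,12] [49,11,14] [52,15,6] [52,17,6] [39,10] [48] [41].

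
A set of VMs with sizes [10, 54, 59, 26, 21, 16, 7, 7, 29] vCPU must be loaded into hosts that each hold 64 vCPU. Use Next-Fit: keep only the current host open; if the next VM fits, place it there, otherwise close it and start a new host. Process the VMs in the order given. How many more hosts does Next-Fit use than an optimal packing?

0

Next-Fit: [10,54] [59] [26,21,16] [7,7,29] → 4 hosts.
Total size 229 vCPU; any packing needs at least ⌈229/64⌉ = 4 hosts.
So 4 is already optimal.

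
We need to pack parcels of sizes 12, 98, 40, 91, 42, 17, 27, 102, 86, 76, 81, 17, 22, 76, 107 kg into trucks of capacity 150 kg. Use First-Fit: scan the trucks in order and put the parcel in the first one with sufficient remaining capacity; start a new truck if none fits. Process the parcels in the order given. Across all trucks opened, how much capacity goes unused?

12 kg → truck 1 (remaining 138 kg)
98 kg → truck 1 (remaining 40 kg)
40 kg → truck 1 (remaining 0 kg)
91 kg → truck 2 (remaining 59 kg)
42 kg → truck 2 (remaining 17 kg)
17 kg → truck 2 (remaining 0 kg)
27 kg → truck 3 (remaining 123 kg)
102 kg → truck 3 (remaining 21 kg)
86 kg → truck 4 (remaining 64 kg)
76 kg → truck 5 (remaining 74 kg)
81 kg → truck 6 (remaining 69 kg)
17 kg → truck 3 (remaining 4 kg)
22 kg → truck 4 (remaining 42 kg)
76 kg → truck 7 (remaining 74 kg)
107 kg → truck 8 (remaining 43 kg)
8 trucks × 150 kg = 1200 kg; used 894 kg; unused 306 kg.

306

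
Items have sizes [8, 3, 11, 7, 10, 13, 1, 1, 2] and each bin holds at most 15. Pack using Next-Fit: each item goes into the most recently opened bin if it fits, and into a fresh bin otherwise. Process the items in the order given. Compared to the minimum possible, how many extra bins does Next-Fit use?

2

Next-Fit: [8,3] [11] [7] [10] [13,1,1] [2] → 6 bins.
Total size 56; any packing needs at least ⌈56/15⌉ = 4 bins.
An optimal packing achieves that bound: [13,2] [11,3,1] [10,1] [8,7] → 4 bins.
Excess: 6 − 4 = 2.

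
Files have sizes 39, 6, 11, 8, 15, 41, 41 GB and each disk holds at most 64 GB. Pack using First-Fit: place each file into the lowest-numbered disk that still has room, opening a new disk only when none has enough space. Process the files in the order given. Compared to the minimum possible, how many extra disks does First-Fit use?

First-Fit: [39,6,11,8] [15,41] [41] → 3 disks.
Total size 161 GB; any packing needs at least ⌈161/64⌉ = 3 disks.
So 3 is already optimal.

0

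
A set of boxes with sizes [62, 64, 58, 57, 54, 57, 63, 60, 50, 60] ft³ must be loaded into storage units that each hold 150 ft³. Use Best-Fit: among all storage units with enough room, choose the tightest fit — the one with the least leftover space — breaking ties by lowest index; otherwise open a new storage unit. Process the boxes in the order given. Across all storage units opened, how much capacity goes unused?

Put 62 ft³ in storage unit 1; 88 ft³ remain.
Put 64 ft³ in storage unit 1; 24 ft³ remain.
Put 58 ft³ in storage unit 2; 92 ft³ remain.
Put 57 ft³ in storage unit 2; 35 ft³ remain.
Put 54 ft³ in storage unit 3; 96 ft³ remain.
Put 57 ft³ in storage unit 3; 39 ft³ remain.
Put 63 ft³ in storage unit 4; 87 ft³ remain.
Put 60 ft³ in storage unit 4; 27 ft³ remain.
Put 50 ft³ in storage unit 5; 100 ft³ remain.
Put 60 ft³ in storage unit 5; 40 ft³ remain.
5 storage units × 150 ft³ = 750 ft³; used 585 ft³; unused 165 ft³.

165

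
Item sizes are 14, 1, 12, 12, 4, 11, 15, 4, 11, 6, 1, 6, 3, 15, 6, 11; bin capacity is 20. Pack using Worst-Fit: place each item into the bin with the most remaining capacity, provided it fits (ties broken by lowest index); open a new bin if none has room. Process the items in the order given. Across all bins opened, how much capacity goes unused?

Put 14 in bin 1; 6 remain.
Put 1 in bin 1; 5 remain.
Put 12 in bin 2; 8 remain.
Put 12 in bin 3; 8 remain.
Put 4 in bin 2; 4 remain.
Put 11 in bin 4; 9 remain.
Put 15 in bin 5; 5 remain.
Put 4 in bin 4; 5 remain.
Put 11 in bin 6; 9 remain.
Put 6 in bin 6; 3 remain.
Put 1 in bin 3; 7 remain.
Put 6 in bin 3; 1 remain.
Put 3 in bin 1; 2 remain.
Put 15 in bin 7; 5 remain.
Put 6 in bin 8; 14 remain.
Put 11 in bin 8; 3 remain.
8 bins × 20 = 160; used 132; unused 28.

28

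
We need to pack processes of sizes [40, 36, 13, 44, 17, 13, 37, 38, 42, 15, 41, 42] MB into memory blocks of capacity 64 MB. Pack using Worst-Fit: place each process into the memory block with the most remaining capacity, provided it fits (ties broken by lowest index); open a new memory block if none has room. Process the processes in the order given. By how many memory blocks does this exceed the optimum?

Worst-Fit: [40,17] [36,13] [44,13] [37,15] [38] [42] [41] [42] → 8 memory blocks.
8 processes exceed 32 MB (half the capacity), and no two of those can share a memory block, so at least 8 memory blocks are needed.
So 8 is already optimal.

0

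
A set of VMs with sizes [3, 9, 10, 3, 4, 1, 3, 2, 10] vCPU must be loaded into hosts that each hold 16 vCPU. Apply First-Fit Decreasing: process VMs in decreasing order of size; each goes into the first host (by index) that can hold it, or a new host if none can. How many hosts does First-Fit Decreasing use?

Sorted descending: 10, 10, 9, 4, 3, 3, 3, 2, 1.
10 vCPU → host 1 (remaining 6 vCPU)
10 vCPU → host 2 (remaining 6 vCPU)
9 vCPU → host 3 (remaining 7 vCPU)
4 vCPU → host 1 (remaining 2 vCPU)
3 vCPU → host 2 (remaining 3 vCPU)
3 vCPU → host 2 (remaining 0 vCPU)
3 vCPU → host 3 (remaining 4 vCPU)
2 vCPU → host 1 (remaining 0 vCPU)
1 vCPU → host 3 (remaining 3 vCPU)
Final hosts: [10,4,2] [10,3,3] [9,3,1].

3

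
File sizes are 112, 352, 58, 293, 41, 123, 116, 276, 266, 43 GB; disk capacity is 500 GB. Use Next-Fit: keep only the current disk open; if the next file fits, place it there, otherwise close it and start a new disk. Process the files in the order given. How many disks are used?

5

Put 112 GB in disk 1; 388 GB remain.
Put 352 GB in disk 1; 36 GB remain.
Put 58 GB in disk 2; 442 GB remain.
Put 293 GB in disk 2; 149 GB remain.
Put 41 GB in disk 2; 108 GB remain.
Put 123 GB in disk 3; 377 GB remain.
Put 116 GB in disk 3; 261 GB remain.
Put 276 GB in disk 4; 224 GB remain.
Put 266 GB in disk 5; 234 GB remain.
Put 43 GB in disk 5; 191 GB remain.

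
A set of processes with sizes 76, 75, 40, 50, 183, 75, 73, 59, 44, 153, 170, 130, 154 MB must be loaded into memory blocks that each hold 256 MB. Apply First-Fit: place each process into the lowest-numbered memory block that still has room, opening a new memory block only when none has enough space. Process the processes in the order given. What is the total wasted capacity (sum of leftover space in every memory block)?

76 MB → memory block 1 (remaining 180 MB)
75 MB → memory block 1 (remaining 105 MB)
40 MB → memory block 1 (remaining 65 MB)
50 MB → memory block 1 (remaining 15 MB)
183 MB → memory block 2 (remaining 73 MB)
75 MB → memory block 3 (remaining 181 MB)
73 MB → memory block 2 (remaining 0 MB)
59 MB → memory block 3 (remaining 122 MB)
44 MB → memory block 3 (remaining 78 MB)
153 MB → memory block 4 (remaining 103 MB)
170 MB → memory block 5 (remaining 86 MB)
130 MB → memory block 6 (remaining 126 MB)
154 MB → memory block 7 (remaining 102 MB)
7 memory blocks × 256 MB = 1792 MB; used 1282 MB; unused 510 MB.

510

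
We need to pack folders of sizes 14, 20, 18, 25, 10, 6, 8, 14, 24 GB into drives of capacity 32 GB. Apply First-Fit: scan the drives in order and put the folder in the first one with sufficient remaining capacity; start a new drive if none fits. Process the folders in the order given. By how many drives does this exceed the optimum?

0

First-Fit: [14,18] [20,10] [25,6] [8,14] [24] → 5 drives.
Total size 139 GB; any packing needs at least ⌈139/32⌉ = 5 drives.
So 5 is already optimal.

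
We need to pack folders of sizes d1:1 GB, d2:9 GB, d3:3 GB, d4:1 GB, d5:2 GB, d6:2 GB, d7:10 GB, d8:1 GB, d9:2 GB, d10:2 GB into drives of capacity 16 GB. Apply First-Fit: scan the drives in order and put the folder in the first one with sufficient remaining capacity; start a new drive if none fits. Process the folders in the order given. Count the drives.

3

drive 1: place d1 (1 GB), 15 GB left
drive 1: place d2 (9 GB), 6 GB left
drive 1: place d3 (3 GB), 3 GB left
drive 1: place d4 (1 GB), 2 GB left
drive 1: place d5 (2 GB), 0 GB left
drive 2: place d6 (2 GB), 14 GB left
drive 2: place d7 (10 GB), 4 GB left
drive 2: place d8 (1 GB), 3 GB left
drive 2: place d9 (2 GB), 1 GB left
drive 3: place d10 (2 GB), 14 GB left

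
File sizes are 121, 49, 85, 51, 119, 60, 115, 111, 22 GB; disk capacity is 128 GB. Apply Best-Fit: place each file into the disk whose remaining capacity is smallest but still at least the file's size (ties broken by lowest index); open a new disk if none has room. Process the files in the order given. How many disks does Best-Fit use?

7

disk 1: place 121 GB, 7 GB left
disk 2: place 49 GB, 79 GB left
disk 3: place 85 GB, 43 GB left
disk 2: place 51 GB, 28 GB left
disk 4: place 119 GB, 9 GB left
disk 5: place 60 GB, 68 GB left
disk 6: place 115 GB, 13 GB left
disk 7: place 111 GB, 17 GB left
disk 2: place 22 GB, 6 GB left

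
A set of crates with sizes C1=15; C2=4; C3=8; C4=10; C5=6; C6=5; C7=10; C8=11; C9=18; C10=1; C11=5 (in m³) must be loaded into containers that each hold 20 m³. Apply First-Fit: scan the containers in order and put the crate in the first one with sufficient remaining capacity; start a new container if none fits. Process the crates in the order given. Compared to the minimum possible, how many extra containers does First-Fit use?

1

First-Fit: [15,4,1] [8,10] [6,5,5] [10] [11] [18] → 6 containers.
Total size 93 m³; any packing needs at least ⌈93/20⌉ = 5 containers.
An optimal packing achieves that bound: [18,1] [15,5] [11,8] [10,10] [6,5,4] → 5 containers.
Excess: 6 − 5 = 1.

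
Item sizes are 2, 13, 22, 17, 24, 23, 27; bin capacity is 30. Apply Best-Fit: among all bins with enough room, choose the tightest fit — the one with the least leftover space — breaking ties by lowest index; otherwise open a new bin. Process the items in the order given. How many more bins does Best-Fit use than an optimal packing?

Best-Fit: [2,13] [22] [17] [24] [23] [27] → 6 bins.
Total size 128; any packing needs at least ⌈128/30⌉ = 5 bins.
An optimal packing achieves that bound: [27,2] [24] [23] [22] [17,13] → 5 bins.
Excess: 6 − 5 = 1.

1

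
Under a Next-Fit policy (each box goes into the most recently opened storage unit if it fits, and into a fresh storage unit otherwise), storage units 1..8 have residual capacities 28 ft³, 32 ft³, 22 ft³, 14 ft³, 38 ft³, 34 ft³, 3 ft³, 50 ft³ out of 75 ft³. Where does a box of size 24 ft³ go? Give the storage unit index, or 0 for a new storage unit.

8

Next-Fit only looks at storage unit 8, which has 50 ft³ free.
24 ft³ fits there.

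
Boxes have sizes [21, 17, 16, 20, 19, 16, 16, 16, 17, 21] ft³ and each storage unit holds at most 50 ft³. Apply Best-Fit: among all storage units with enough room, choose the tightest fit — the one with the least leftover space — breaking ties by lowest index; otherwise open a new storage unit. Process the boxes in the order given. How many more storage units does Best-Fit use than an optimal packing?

Best-Fit: [21,17] [16,20] [19,16] [16,16,17] [21] → 5 storage units.
Total size 179 ft³; any packing needs at least ⌈179/50⌉ = 4 storage units.
An optimal packing achieves that bound: [21,21] [20,19] [17,17,16] [16,16,16] → 4 storage units.
Excess: 5 − 4 = 1.

1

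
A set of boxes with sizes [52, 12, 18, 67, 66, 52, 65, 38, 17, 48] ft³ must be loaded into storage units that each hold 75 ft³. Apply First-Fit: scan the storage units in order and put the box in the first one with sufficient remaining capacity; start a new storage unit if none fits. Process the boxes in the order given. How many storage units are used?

7

storage unit 1: place 52 ft³, 23 ft³ left
storage unit 1: place 12 ft³, 11 ft³ left
storage unit 2: place 18 ft³, 57 ft³ left
storage unit 3: place 67 ft³, 8 ft³ left
storage unit 4: place 66 ft³, 9 ft³ left
storage unit 2: place 52 ft³, 5 ft³ left
storage unit 5: place 65 ft³, 10 ft³ left
storage unit 6: place 38 ft³, 37 ft³ left
storage unit 6: place 17 ft³, 20 ft³ left
storage unit 7: place 48 ft³, 27 ft³ left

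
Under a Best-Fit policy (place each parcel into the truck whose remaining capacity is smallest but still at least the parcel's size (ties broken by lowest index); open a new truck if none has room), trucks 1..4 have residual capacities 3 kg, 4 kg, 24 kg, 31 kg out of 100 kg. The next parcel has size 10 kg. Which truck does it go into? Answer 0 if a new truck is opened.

3

Trucks with room: truck 3 (24 kg), truck 4 (31 kg).
Tightest fit is truck 3 with 24 kg free.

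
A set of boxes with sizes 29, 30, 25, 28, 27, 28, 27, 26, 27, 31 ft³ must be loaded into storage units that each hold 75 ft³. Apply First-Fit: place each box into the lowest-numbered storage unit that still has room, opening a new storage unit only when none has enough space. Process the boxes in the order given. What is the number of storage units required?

storage unit 1: place 29 ft³, 46 ft³ left
storage unit 1: place 30 ft³, 16 ft³ left
storage unit 2: place 25 ft³, 50 ft³ left
storage unit 2: place 28 ft³, 22 ft³ left
storage unit 3: place 27 ft³, 48 ft³ left
storage unit 3: place 28 ft³, 20 ft³ left
storage unit 4: place 27 ft³, 48 ft³ left
storage unit 4: place 26 ft³, 22 ft³ left
storage unit 5: place 27 ft³, 48 ft³ left
storage unit 5: place 31 ft³, 17 ft³ left

5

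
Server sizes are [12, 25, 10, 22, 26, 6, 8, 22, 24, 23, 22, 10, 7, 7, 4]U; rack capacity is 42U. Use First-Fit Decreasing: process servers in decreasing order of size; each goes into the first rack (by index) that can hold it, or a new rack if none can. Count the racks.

7

Sorted descending: 26, 25, 24, 23, 22, 22, 22, 12, 10, 10, 8, 7, 7, 6, 4.
rack 1: place 26U, 16U left
rack 2: place 25U, 17U left
rack 3: place 24U, 18U left
rack 4: place 23U, 19U left
rack 5: place 22U, 20U left
rack 6: place 22U, 20U left
rack 7: place 22U, 20U left
rack 1: place 12U, 4U left
rack 2: place 10U, 7U left
rack 3: place 10U, 8U left
rack 3: place 8U, 0U left
rack 2: place 7U, 0U left
rack 4: place 7U, 12U left
rack 4: place 6U, 6U left
rack 1: place 4U, 0U left
Final racks: [26,12,4] [25,10,7] [24,10,8] [23,7,6] [22] [22] [22].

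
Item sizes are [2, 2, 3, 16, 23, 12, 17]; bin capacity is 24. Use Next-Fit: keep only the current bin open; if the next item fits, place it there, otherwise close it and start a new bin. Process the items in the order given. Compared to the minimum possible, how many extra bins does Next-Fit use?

0

Next-Fit: [2,2,3,16] [23] [12] [17] → 4 bins.
Total size 75; any packing needs at least ⌈75/24⌉ = 4 bins.
So 4 is already optimal.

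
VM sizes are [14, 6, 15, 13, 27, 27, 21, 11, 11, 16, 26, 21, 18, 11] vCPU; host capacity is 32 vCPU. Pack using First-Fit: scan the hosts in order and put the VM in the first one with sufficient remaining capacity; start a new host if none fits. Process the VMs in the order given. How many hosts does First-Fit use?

14 vCPU → host 1 (remaining 18 vCPU)
6 vCPU → host 1 (remaining 12 vCPU)
15 vCPU → host 2 (remaining 17 vCPU)
13 vCPU → host 2 (remaining 4 vCPU)
27 vCPU → host 3 (remaining 5 vCPU)
27 vCPU → host 4 (remaining 5 vCPU)
21 vCPU → host 5 (remaining 11 vCPU)
11 vCPU → host 1 (remaining 1 vCPU)
11 vCPU → host 5 (remaining 0 vCPU)
16 vCPU → host 6 (remaining 16 vCPU)
26 vCPU → host 7 (remaining 6 vCPU)
21 vCPU → host 8 (remaining 11 vCPU)
18 vCPU → host 9 (remaining 14 vCPU)
11 vCPU → host 6 (remaining 5 vCPU)

9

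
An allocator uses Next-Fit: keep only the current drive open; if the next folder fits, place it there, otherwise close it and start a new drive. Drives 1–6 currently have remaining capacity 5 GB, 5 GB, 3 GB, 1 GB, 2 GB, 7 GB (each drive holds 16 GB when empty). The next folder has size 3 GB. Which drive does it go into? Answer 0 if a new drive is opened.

6

Next-Fit only looks at drive 6, which has 7 GB free.
3 GB fits there.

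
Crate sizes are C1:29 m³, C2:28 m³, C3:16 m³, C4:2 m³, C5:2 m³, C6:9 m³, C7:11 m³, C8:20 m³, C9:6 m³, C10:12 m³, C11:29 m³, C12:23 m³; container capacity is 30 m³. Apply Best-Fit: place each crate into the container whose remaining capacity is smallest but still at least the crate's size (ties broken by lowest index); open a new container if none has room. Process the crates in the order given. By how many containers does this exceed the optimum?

0

Best-Fit: [29] [28,2] [16,2,9] [11,12] [20,6] [29] [23] → 7 containers.
Total size 187 m³; any packing needs at least ⌈187/30⌉ = 7 containers.
So 7 is already optimal.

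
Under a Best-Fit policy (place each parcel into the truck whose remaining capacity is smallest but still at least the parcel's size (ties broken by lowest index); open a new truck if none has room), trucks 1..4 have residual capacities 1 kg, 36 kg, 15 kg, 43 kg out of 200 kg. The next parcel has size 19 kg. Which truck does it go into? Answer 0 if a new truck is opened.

Trucks with room: truck 2 (36 kg), truck 4 (43 kg).
Tightest fit is truck 2 with 36 kg free.

2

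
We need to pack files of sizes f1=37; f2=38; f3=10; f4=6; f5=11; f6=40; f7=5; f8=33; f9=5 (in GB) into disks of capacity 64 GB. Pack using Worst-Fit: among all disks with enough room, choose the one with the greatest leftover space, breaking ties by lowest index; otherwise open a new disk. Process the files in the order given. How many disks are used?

4 disks

Put f1 (37 GB) in disk 1; 27 GB remain.
Put f2 (38 GB) in disk 2; 26 GB remain.
Put f3 (10 GB) in disk 1; 17 GB remain.
Put f4 (6 GB) in disk 2; 20 GB remain.
Put f5 (11 GB) in disk 2; 9 GB remain.
Put f6 (40 GB) in disk 3; 24 GB remain.
Put f7 (5 GB) in disk 3; 19 GB remain.
Put f8 (33 GB) in disk 4; 31 GB remain.
Put f9 (5 GB) in disk 4; 26 GB remain.
Final disks: [37,10] [38,6,11] [40,5] [33,5].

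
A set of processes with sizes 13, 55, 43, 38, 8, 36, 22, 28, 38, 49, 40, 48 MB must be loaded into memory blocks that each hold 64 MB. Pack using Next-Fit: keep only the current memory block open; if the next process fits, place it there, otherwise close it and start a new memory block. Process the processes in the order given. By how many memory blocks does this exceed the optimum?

Next-Fit: [13] [55] [43] [38,8] [36,22] [28] [38] [49] [40] [48] → 10 memory blocks.
8 processes exceed 32 MB (half the capacity), and no two of those can share a memory block, so at least 8 memory blocks are needed.
An optimal packing achieves that bound: [55,8] [49,13] [48] [43] [40,22] [38] [38] [36,28] → 8 memory blocks.
Excess: 10 − 8 = 2.

2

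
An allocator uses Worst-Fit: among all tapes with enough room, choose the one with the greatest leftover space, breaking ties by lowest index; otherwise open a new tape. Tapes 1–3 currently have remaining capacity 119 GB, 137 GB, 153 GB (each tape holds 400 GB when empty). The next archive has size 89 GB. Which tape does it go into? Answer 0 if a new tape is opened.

3

Tapes with room: tape 1 (119 GB), tape 2 (137 GB), tape 3 (153 GB).
Most room is tape 3 with 153 GB free.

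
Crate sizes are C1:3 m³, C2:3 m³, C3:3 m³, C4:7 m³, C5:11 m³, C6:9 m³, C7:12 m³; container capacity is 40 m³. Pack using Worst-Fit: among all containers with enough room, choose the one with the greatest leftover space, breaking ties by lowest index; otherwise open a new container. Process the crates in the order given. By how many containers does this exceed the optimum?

0

Worst-Fit: [3,3,3,7,11,9] [12] → 2 containers.
Total size 48 m³; any packing needs at least ⌈48/40⌉ = 2 containers.
So 2 is already optimal.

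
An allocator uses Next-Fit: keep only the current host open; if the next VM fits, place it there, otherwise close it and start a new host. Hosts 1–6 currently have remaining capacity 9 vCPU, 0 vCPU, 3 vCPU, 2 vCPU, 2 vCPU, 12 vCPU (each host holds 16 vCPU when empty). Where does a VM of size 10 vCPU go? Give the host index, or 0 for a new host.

Next-Fit only looks at host 6, which has 12 vCPU free.
10 vCPU fits there.

6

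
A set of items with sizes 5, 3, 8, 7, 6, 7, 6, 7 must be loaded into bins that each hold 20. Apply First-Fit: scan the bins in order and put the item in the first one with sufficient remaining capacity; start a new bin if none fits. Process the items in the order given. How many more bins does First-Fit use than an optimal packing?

0

First-Fit: [5,3,8] [7,6,7] [6,7] → 3 bins.
Total size 49; any packing needs at least ⌈49/20⌉ = 3 bins.
So 3 is already optimal.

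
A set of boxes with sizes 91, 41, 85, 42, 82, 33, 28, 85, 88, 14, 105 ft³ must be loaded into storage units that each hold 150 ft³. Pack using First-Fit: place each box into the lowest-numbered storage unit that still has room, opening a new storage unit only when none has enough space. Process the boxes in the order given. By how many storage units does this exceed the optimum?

0

First-Fit: [91,41,14] [85,42] [82,33,28] [85] [88] [105] → 6 storage units.
6 boxes exceed 75 ft³ (half the capacity), and no two of those can share a storage unit, so at least 6 storage units are needed.
So 6 is already optimal.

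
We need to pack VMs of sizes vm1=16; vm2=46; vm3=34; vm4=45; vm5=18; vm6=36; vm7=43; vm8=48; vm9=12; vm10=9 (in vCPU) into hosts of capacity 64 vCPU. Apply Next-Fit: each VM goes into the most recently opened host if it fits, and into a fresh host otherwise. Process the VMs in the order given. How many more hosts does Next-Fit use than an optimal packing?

1

Next-Fit: [16,46] [34] [45,18] [36] [43] [48,12] [9] → 7 hosts.
6 VMs exceed 32 vCPU (half the capacity), and no two of those can share a host, so at least 6 hosts are needed.
An optimal packing achieves that bound: [48,16] [46,18] [45,12] [43,9] [36] [34] → 6 hosts.
Excess: 7 − 6 = 1.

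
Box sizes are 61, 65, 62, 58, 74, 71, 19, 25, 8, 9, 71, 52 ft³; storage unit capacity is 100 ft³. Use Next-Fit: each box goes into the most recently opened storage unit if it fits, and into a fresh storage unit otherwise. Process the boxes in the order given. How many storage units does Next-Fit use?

storage unit 1: place 61 ft³, 39 ft³ left
storage unit 2: place 65 ft³, 35 ft³ left
storage unit 3: place 62 ft³, 38 ft³ left
storage unit 4: place 58 ft³, 42 ft³ left
storage unit 5: place 74 ft³, 26 ft³ left
storage unit 6: place 71 ft³, 29 ft³ left
storage unit 6: place 19 ft³, 10 ft³ left
storage unit 7: place 25 ft³, 75 ft³ left
storage unit 7: place 8 ft³, 67 ft³ left
storage unit 7: place 9 ft³, 58 ft³ left
storage unit 8: place 71 ft³, 29 ft³ left
storage unit 9: place 52 ft³, 48 ft³ left

9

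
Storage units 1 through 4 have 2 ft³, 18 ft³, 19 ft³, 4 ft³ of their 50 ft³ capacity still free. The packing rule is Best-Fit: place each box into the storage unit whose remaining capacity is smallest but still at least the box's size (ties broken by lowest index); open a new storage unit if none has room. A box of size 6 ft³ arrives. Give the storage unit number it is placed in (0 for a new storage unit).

2

Storage units with room: storage unit 2 (18 ft³), storage unit 3 (19 ft³).
Tightest fit is storage unit 2 with 18 ft³ free.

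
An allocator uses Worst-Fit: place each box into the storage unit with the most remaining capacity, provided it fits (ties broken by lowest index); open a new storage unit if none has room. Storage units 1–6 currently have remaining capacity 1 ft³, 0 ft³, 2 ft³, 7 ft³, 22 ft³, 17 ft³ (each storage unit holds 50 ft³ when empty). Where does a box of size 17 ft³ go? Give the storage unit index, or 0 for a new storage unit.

5

Storage units with room: storage unit 5 (22 ft³), storage unit 6 (17 ft³).
Most room is storage unit 5 with 22 ft³ free.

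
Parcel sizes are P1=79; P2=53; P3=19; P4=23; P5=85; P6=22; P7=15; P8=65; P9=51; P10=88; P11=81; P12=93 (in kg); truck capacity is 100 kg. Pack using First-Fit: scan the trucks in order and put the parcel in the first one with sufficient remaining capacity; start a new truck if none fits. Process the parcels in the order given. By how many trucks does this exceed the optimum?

First-Fit: [79,19] [53,23,22] [85,15] [65] [51] [88] [81] [93] → 8 trucks.
8 parcels exceed 50 kg (half the capacity), and no two of those can share a truck, so at least 8 trucks are needed.
So 8 is already optimal.

0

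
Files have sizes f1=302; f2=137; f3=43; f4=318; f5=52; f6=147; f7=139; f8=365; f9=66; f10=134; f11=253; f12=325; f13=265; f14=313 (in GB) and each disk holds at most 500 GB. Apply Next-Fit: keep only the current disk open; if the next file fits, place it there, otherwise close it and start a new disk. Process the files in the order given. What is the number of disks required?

disk 1: place f1 (302 GB), 198 GB left
disk 1: place f2 (137 GB), 61 GB left
disk 1: place f3 (43 GB), 18 GB left
disk 2: place f4 (318 GB), 182 GB left
disk 2: place f5 (52 GB), 130 GB left
disk 3: place f6 (147 GB), 353 GB left
disk 3: place f7 (139 GB), 214 GB left
disk 4: place f8 (365 GB), 135 GB left
disk 4: place f9 (66 GB), 69 GB left
disk 5: place f10 (134 GB), 366 GB left
disk 5: place f11 (253 GB), 113 GB left
disk 6: place f12 (325 GB), 175 GB left
disk 7: place f13 (265 GB), 235 GB left
disk 8: place f14 (313 GB), 187 GB left
Final disks: [302,137,43] [318,52] [147,139] [365,66] [134,253] [325] [265] [313].

8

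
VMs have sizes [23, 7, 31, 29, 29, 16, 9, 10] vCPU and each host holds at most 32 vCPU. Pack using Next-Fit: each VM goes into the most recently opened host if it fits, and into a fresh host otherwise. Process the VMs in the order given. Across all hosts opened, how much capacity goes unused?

23 vCPU → host 1 (remaining 9 vCPU)
7 vCPU → host 1 (remaining 2 vCPU)
31 vCPU → host 2 (remaining 1 vCPU)
29 vCPU → host 3 (remaining 3 vCPU)
29 vCPU → host 4 (remaining 3 vCPU)
16 vCPU → host 5 (remaining 16 vCPU)
9 vCPU → host 5 (remaining 7 vCPU)
10 vCPU → host 6 (remaining 22 vCPU)
6 hosts × 32 vCPU = 192 vCPU; used 154 vCPU; unused 38 vCPU.

38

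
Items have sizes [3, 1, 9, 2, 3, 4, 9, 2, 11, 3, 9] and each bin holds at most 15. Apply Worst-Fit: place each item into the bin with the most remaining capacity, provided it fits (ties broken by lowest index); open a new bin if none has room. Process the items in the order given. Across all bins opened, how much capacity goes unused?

3 → bin 1 (remaining 12)
1 → bin 1 (remaining 11)
9 → bin 1 (remaining 2)
2 → bin 1 (remaining 0)
3 → bin 2 (remaining 12)
4 → bin 2 (remaining 8)
9 → bin 3 (remaining 6)
2 → bin 2 (remaining 6)
11 → bin 4 (remaining 4)
3 → bin 2 (remaining 3)
9 → bin 5 (remaining 6)
5 bins × 15 = 75; used 56; unused 19.

19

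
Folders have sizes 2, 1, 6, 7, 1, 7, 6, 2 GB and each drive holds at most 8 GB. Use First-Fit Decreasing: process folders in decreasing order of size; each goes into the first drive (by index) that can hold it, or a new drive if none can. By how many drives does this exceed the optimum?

0

First-Fit Decreasing: [7,1] [7,1] [6,2] [6,2] → 4 drives.
Total size 32 GB; any packing needs at least ⌈32/8⌉ = 4 drives.
So 4 is already optimal.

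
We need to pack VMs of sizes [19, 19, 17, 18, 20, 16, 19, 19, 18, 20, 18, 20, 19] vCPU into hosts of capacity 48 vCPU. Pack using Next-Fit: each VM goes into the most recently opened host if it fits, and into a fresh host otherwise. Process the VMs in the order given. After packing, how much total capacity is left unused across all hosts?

94

19 vCPU → host 1 (remaining 29 vCPU)
19 vCPU → host 1 (remaining 10 vCPU)
17 vCPU → host 2 (remaining 31 vCPU)
18 vCPU → host 2 (remaining 13 vCPU)
20 vCPU → host 3 (remaining 28 vCPU)
16 vCPU → host 3 (remaining 12 vCPU)
19 vCPU → host 4 (remaining 29 vCPU)
19 vCPU → host 4 (remaining 10 vCPU)
18 vCPU → host 5 (remaining 30 vCPU)
20 vCPU → host 5 (remaining 10 vCPU)
18 vCPU → host 6 (remaining 30 vCPU)
20 vCPU → host 6 (remaining 10 vCPU)
19 vCPU → host 7 (remaining 29 vCPU)
7 hosts × 48 vCPU = 336 vCPU; used 242 vCPU; unused 94 vCPU.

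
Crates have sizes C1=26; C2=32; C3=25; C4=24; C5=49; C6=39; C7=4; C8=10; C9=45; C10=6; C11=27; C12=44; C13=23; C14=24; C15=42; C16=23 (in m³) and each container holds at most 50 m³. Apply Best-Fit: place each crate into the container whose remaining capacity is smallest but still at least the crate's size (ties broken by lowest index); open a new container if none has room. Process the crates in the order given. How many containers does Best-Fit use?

10 containers

Put C1 (26 m³) in container 1; 24 m³ remain.
Put C2 (32 m³) in container 2; 18 m³ remain.
Put C3 (25 m³) in container 3; 25 m³ remain.
Put C4 (24 m³) in container 1; 0 m³ remain.
Put C5 (49 m³) in container 4; 1 m³ remain.
Put C6 (39 m³) in container 5; 11 m³ remain.
Put C7 (4 m³) in container 5; 7 m³ remain.
Put C8 (10 m³) in container 2; 8 m³ remain.
Put C9 (45 m³) in container 6; 5 m³ remain.
Put C10 (6 m³) in container 5; 1 m³ remain.
Put C11 (27 m³) in container 7; 23 m³ remain.
Put C12 (44 m³) in container 8; 6 m³ remain.
Put C13 (23 m³) in container 7; 0 m³ remain.
Put C14 (24 m³) in container 3; 1 m³ remain.
Put C15 (42 m³) in container 9; 8 m³ remain.
Put C16 (23 m³) in container 10; 27 m³ remain.
Final containers: [26,24] [32,10] [25,24] [49] [39,4,6] [45] [27,23] [44] [42] [23].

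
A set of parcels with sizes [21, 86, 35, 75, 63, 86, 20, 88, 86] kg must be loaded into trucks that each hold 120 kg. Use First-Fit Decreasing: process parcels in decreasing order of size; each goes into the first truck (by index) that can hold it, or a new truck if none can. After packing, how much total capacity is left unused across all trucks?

160

Sorted descending: 88, 86, 86, 86, 75, 63, 35, 21, 20.
truck 1: place 88 kg, 32 kg left
truck 2: place 86 kg, 34 kg left
truck 3: place 86 kg, 34 kg left
truck 4: place 86 kg, 34 kg left
truck 5: place 75 kg, 45 kg left
truck 6: place 63 kg, 57 kg left
truck 5: place 35 kg, 10 kg left
truck 1: place 21 kg, 11 kg left
truck 2: place 20 kg, 14 kg left
6 trucks × 120 kg = 720 kg; used 560 kg; unused 160 kg.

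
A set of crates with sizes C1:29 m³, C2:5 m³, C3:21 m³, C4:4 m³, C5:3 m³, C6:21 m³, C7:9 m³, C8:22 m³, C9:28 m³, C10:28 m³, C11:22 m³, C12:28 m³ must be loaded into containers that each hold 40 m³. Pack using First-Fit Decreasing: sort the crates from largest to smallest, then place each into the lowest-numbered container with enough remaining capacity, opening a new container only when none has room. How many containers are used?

8 containers

Sorted descending: 29, 28, 28, 28, 22, 22, 21, 21, 9, 5, 4, 3.
container 1: place 29 m³, 11 m³ left
container 2: place 28 m³, 12 m³ left
container 3: place 28 m³, 12 m³ left
container 4: place 28 m³, 12 m³ left
container 5: place 22 m³, 18 m³ left
container 6: place 22 m³, 18 m³ left
container 7: place 21 m³, 19 m³ left
container 8: place 21 m³, 19 m³ left
container 1: place 9 m³, 2 m³ left
container 2: place 5 m³, 7 m³ left
container 2: place 4 m³, 3 m³ left
container 2: place 3 m³, 0 m³ left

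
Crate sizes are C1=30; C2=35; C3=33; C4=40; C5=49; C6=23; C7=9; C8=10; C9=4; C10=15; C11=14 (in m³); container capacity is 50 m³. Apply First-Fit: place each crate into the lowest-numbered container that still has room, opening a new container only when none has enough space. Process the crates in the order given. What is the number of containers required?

Put C1 (30 m³) in container 1; 20 m³ remain.
Put C2 (35 m³) in container 2; 15 m³ remain.
Put C3 (33 m³) in container 3; 17 m³ remain.
Put C4 (40 m³) in container 4; 10 m³ remain.
Put C5 (49 m³) in container 5; 1 m³ remain.
Put C6 (23 m³) in container 6; 27 m³ remain.
Put C7 (9 m³) in container 1; 11 m³ remain.
Put C8 (10 m³) in container 1; 1 m³ remain.
Put C9 (4 m³) in container 2; 11 m³ remain.
Put C10 (15 m³) in container 3; 2 m³ remain.
Put C11 (14 m³) in container 6; 13 m³ remain.

6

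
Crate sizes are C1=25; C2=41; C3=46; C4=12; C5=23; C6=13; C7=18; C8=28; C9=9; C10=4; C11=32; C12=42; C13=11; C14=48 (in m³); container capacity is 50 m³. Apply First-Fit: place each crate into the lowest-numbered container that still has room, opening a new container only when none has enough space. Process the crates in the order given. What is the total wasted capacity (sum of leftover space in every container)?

48

container 1: place C1 (25 m³), 25 m³ left
container 2: place C2 (41 m³), 9 m³ left
container 3: place C3 (46 m³), 4 m³ left
container 1: place C4 (12 m³), 13 m³ left
container 4: place C5 (23 m³), 27 m³ left
container 1: place C6 (13 m³), 0 m³ left
container 4: place C7 (18 m³), 9 m³ left
container 5: place C8 (28 m³), 22 m³ left
container 2: place C9 (9 m³), 0 m³ left
container 3: place C10 (4 m³), 0 m³ left
container 6: place C11 (32 m³), 18 m³ left
container 7: place C12 (42 m³), 8 m³ left
container 5: place C13 (11 m³), 11 m³ left
container 8: place C14 (48 m³), 2 m³ left
8 containers × 50 m³ = 400 m³; used 352 m³; unused 48 m³.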